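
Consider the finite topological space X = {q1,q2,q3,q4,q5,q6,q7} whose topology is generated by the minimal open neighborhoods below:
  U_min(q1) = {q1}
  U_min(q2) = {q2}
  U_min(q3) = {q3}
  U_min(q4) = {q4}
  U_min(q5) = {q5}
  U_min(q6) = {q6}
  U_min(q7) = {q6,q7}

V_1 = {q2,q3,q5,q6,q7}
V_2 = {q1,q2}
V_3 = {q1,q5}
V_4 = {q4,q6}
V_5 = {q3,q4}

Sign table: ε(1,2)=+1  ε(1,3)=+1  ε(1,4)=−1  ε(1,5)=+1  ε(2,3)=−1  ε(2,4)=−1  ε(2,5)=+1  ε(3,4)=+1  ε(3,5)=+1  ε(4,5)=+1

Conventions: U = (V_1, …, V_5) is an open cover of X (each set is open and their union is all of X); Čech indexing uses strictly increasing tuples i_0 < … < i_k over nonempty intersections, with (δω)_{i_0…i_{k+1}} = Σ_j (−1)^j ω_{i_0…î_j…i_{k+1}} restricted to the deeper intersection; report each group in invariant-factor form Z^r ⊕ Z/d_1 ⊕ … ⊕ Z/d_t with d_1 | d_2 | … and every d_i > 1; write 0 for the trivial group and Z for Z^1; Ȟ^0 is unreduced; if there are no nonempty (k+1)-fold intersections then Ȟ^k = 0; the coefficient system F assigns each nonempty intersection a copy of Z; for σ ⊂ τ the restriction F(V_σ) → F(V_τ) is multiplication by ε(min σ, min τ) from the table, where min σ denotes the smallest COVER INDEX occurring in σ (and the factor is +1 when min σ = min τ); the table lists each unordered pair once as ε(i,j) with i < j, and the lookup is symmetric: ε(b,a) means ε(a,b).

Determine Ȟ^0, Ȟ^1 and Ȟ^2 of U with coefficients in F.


nerve simplices:
  V12={q2} V13={q5} V14={q6} V15={q3} V23={q1} V45={q4}
C dims 5,6; δ0: rk 5, SNF 1^4·2
degree 0: 5−5−0 = 0 → Ȟ^0 ≅ 0
degree 1: 6−0−5 = 1 plus torsion [2] → Ȟ^1 ≅ Z ⊕ Z/2
degree 2: 0−0−0 = 0 → Ȟ^2 ≅ 0

Ȟ^0(U;F) ≅ 0, Ȟ^1(U;F) ≅ Z ⊕ Z/2, Ȟ^2(U;F) ≅ 0


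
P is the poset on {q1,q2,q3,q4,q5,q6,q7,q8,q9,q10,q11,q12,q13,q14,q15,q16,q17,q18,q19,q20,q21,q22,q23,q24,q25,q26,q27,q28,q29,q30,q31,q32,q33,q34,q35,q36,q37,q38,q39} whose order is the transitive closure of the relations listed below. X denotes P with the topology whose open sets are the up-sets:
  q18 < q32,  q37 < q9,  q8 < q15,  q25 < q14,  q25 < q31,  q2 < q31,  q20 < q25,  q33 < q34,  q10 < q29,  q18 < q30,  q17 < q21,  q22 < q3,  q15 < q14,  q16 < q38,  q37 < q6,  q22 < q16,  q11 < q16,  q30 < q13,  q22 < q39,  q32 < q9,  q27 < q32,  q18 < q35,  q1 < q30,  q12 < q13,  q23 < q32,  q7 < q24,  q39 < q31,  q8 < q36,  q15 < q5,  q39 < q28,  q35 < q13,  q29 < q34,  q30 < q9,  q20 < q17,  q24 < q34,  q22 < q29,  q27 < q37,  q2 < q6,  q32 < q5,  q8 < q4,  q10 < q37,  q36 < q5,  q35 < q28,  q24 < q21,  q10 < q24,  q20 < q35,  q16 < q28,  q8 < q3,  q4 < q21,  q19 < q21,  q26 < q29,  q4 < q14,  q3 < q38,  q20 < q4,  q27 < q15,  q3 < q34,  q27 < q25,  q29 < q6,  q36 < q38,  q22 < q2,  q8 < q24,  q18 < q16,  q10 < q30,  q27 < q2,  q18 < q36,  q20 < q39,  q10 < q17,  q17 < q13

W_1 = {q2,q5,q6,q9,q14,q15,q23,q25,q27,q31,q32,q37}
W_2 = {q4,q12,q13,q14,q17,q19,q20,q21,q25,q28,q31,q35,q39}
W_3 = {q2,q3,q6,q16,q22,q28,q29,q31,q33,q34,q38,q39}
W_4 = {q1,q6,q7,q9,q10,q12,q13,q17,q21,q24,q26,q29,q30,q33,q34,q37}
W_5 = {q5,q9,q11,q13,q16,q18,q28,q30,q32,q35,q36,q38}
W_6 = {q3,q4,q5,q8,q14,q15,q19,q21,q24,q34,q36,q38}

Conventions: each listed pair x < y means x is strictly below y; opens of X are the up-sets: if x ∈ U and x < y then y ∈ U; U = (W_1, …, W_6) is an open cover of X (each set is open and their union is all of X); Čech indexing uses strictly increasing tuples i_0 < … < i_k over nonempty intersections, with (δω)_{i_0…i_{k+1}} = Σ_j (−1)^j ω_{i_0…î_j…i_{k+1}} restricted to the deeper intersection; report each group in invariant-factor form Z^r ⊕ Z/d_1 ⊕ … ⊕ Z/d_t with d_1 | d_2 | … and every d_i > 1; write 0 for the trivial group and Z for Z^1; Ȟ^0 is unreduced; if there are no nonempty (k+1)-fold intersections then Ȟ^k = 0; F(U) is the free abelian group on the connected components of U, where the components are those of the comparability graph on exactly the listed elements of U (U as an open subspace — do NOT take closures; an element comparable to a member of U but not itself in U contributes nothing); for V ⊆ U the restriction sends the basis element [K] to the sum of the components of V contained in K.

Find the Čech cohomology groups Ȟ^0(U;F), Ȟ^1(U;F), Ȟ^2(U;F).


Ȟ^0 = Z; Ȟ^1 = 0; Ȟ^2 = Z/2

nerve simplices:
  W12={q14,q25,q31} W13={q2,q6,q31} W14={q6,q9,q37} W15={q5,q9,q32} W16={q5,q14,q15} W23={q28,q31,q39} W24={q12,q13,q17,q21} W25={q13,q28,q35} W26={q4,q14,q19,q21} W34={q6,q29,q33,q34} W35={q16,q28,q38} W36={q3,q34,q38} W45={q9,q13,q30} W46={q21,q24,q34} W56={q5,q36,q38}
  W123={q31} W126={q14} W134={q6} W145={q9} W156={q5} W235={q28} W245={q13} W246={q21} W346={q34} W356={q38}
components per intersection:
  W1: {q2,q5,q6,q9,q14,q15,q23,q25,q27,q31,q32,q37}
  W2: {q4,q12,q13,q14,q17,q19,q20,q21,q25,q28,q31,q35,q39}
  W3: {q2,q3,q6,q16,q22,q28,q29,q31,q33,q34,q38,q39}
  W4: {q1,q6,q7,q9,q10,q12,q13,q17,q21,q24,q26,q29,q30,q33,q34,q37}
  W5: {q5,q9,q11,q13,q16,q18,q28,q30,q32,q35,q36,q38}
  W6: {q3,q4,q5,q8,q14,q15,q19,q21,q24,q34,q36,q38}
  W12: {q14,q25,q31}
  W13: {q2,q6,q31}
  W14: {q6,q9,q37}
  W15: {q5,q9,q32}
  W16: {q5,q14,q15}
  W23: {q28,q31,q39}
  W24: {q12,q13,q17,q21}
  W25: {q13,q28,q35}
  W26: {q4,q14,q19,q21}
  W34: {q6,q29,q33,q34}
  W35: {q16,q28,q38}
  W36: {q3,q34,q38}
  W45: {q9,q13,q30}
  W46: {q21,q24,q34}
  W56: {q5,q36,q38}
  W123: {q31}
  W126: {q14}
  W134: {q6}
  W145: {q9}
  W156: {q5}
  W235: {q28}
  W245: {q13}
  W246: {q21}
  W346: {q34}
  W356: {q38}
C dims 6,15,10; δ0: rk 5, SNF 1^5; δ1: rk 10, SNF 1^9·2
degree 0: 6−5−0 = 1 → Ȟ^0 ≅ Z
degree 1: 15−10−5 = 0 → Ȟ^1 ≅ 0
degree 2: 10−0−10 = 0 plus torsion [2] → Ȟ^2 ≅ Z/2


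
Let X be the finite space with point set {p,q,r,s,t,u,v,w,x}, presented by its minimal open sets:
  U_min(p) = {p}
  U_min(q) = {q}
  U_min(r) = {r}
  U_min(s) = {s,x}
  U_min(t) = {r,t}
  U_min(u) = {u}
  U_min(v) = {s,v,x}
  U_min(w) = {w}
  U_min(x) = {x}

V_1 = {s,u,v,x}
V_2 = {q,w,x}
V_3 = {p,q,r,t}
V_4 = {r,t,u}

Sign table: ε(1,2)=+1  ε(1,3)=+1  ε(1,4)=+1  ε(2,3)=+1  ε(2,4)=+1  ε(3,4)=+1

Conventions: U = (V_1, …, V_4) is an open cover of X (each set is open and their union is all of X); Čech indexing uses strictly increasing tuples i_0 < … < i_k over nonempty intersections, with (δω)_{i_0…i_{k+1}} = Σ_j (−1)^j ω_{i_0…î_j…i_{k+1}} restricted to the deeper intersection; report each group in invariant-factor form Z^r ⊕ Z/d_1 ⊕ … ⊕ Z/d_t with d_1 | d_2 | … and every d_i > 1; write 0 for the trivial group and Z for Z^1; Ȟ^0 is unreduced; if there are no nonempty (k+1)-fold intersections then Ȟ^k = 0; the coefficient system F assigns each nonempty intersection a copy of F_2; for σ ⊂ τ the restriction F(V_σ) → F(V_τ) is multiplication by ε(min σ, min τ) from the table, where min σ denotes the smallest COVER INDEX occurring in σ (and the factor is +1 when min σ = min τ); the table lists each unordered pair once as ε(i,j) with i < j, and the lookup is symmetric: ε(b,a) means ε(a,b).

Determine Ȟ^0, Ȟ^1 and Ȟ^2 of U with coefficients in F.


Ȟ^0 ≅ Z/2; Ȟ^1 ≅ Z/2; Ȟ^2 ≅ 0

intersection data:
  V12={x} V14={u} V23={q} V34={r,t}
C dims 4,4; δ0: rk_F2 3
Ȟ^0 = (4 − 3) − 0 = 1, so Ȟ^0 ≅ Z/2
Ȟ^1 = (4 − 0) − 3 = 1, so Ȟ^1 ≅ Z/2
Ȟ^2 = (0 − 0) − 0 = 0, so Ȟ^2 ≅ 0


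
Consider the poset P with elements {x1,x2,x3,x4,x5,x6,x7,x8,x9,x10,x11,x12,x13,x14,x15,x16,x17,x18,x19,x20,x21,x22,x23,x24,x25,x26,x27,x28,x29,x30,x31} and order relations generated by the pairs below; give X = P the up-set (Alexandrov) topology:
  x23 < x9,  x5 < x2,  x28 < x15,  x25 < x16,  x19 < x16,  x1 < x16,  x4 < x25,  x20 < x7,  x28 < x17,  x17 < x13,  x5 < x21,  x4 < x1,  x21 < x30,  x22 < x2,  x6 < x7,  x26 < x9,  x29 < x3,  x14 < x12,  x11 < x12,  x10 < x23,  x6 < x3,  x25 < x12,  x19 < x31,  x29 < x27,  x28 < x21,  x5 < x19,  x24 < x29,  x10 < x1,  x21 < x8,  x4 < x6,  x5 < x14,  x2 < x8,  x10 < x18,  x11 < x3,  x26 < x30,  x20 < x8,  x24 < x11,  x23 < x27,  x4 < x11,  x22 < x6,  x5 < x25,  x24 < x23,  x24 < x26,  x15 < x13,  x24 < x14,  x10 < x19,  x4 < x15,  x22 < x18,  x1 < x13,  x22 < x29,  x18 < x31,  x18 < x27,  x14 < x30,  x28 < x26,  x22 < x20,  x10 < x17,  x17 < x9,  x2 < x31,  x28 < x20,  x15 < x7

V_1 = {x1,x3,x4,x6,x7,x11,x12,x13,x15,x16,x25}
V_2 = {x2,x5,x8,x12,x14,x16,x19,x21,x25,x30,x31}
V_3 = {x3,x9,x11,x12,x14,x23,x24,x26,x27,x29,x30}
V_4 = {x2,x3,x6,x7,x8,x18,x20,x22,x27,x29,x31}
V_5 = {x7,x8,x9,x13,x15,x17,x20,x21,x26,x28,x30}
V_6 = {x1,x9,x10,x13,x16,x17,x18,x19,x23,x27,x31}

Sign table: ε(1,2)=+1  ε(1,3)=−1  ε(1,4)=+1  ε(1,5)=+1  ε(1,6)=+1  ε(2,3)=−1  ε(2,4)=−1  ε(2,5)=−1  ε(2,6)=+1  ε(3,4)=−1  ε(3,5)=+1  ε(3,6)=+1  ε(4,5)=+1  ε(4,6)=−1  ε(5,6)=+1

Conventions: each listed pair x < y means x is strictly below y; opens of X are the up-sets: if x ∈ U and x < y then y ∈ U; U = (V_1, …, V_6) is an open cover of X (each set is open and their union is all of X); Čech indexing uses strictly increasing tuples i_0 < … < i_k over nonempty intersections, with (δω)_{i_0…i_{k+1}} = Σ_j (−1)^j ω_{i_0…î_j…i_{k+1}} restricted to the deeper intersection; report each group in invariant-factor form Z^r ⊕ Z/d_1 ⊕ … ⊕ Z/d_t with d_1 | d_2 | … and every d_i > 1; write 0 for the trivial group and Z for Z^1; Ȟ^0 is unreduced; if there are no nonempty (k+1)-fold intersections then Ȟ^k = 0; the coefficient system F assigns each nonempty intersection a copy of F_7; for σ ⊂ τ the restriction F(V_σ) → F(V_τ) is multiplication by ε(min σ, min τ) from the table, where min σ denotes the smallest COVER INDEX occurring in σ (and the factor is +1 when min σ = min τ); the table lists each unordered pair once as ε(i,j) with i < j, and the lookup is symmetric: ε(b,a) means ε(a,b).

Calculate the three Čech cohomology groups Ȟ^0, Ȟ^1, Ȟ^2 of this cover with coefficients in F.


Ȟ^0 = 0; Ȟ^1 = 0; Ȟ^2 = Z/7

cover nerve:
  V12={x12,x16,x25} V13={x3,x11,x12} V14={x3,x6,x7} V15={x7,x13,x15} V16={x1,x13,x16} V23={x12,x14,x30} V24={x2,x8,x31} V25={x8,x21,x30} V26={x16,x19,x31} V34={x3,x27,x29} V35={x9,x26,x30} V36={x9,x23,x27} V45={x7,x8,x20} V46={x18,x27,x31} V56={x9,x13,x17}
  V123={x12} V126={x16} V134={x3} V145={x7} V156={x13} V235={x30} V245={x8} V246={x31} V346={x27} V356={x9}
C dims 6,15,10; δ0: rk_F7 6; δ1: rk_F7 9
Ȟ^0: (6−6)−0=0 ⇒ 0
Ȟ^1: (15−9)−6=0 ⇒ 0
Ȟ^2: (10−0)−9=1 ⇒ Z/7


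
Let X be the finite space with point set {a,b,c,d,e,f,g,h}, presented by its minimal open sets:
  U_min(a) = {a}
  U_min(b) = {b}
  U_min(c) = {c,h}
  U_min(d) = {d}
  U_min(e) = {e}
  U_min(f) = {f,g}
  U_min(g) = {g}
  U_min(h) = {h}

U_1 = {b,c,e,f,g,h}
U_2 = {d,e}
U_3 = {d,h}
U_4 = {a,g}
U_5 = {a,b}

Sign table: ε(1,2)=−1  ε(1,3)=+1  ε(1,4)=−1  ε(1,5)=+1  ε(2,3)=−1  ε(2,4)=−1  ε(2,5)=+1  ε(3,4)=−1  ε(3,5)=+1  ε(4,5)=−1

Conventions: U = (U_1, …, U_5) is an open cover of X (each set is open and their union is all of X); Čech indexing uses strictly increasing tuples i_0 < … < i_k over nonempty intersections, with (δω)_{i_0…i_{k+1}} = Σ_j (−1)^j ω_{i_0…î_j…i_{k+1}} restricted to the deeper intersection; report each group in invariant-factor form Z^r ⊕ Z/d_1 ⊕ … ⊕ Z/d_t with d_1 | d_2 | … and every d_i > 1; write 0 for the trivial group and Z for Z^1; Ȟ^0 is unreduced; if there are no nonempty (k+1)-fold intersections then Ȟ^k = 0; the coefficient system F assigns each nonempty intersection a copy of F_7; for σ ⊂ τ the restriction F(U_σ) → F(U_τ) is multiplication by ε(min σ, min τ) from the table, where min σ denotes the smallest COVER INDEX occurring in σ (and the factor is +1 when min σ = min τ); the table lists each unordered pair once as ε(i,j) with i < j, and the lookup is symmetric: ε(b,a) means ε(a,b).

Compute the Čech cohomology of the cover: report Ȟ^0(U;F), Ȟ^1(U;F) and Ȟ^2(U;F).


Ȟ^0(U;F) ≅ Z/7,  Ȟ^1(U;F) ≅ Z/7 ⊕ Z/7,  Ȟ^2(U;F) ≅ 0

intersection data:
  U12={e} U13={h} U14={g} U15={b} U23={d} U45={a}
C dims 5,6; δ0: rk_F7 4
Ȟ^0 = (5 − 4) − 0 = 1, so Ȟ^0 ≅ Z/7
Ȟ^1 = (6 − 0) − 4 = 2, so Ȟ^1 ≅ Z/7 ⊕ Z/7
Ȟ^2 = (0 − 0) − 0 = 0, so Ȟ^2 ≅ 0


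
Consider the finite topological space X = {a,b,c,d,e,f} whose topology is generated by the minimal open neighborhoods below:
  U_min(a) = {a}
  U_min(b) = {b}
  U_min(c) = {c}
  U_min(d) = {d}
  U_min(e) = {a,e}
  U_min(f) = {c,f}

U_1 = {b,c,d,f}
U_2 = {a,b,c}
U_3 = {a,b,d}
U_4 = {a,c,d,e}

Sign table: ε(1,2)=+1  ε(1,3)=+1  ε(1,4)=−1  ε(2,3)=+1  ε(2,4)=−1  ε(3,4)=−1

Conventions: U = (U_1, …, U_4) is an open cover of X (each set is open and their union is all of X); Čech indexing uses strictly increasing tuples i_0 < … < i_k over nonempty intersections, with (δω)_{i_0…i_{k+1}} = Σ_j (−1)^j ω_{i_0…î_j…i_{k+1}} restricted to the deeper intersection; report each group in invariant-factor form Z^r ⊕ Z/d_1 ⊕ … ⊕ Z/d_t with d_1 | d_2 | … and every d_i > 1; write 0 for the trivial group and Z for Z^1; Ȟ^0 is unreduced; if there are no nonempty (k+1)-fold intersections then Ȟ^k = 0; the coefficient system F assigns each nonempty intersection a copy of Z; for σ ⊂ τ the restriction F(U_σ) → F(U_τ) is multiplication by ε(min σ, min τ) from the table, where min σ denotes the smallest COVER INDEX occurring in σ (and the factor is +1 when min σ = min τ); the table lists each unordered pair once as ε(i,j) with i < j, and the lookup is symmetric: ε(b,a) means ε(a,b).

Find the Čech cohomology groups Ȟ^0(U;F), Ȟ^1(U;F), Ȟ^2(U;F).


nonempty overlaps:
  U12={b,c} U13={b,d} U14={c,d} U23={a,b} U24={a,c} U34={a,d}
  U123={b} U124={c} U134={d} U234={a}
C dims 4,6,4; δ0: rk 3, SNF 1^3; δ1: rk 3, SNF 1^3
degree 0: 4−3−0 = 1 → Ȟ^0 ≅ Z
degree 1: 6−3−3 = 0 → Ȟ^1 ≅ 0
degree 2: 4−0−3 = 1 → Ȟ^2 ≅ Z

Ȟ^0 ≅ Z, Ȟ^1 ≅ 0, Ȟ^2 ≅ Z


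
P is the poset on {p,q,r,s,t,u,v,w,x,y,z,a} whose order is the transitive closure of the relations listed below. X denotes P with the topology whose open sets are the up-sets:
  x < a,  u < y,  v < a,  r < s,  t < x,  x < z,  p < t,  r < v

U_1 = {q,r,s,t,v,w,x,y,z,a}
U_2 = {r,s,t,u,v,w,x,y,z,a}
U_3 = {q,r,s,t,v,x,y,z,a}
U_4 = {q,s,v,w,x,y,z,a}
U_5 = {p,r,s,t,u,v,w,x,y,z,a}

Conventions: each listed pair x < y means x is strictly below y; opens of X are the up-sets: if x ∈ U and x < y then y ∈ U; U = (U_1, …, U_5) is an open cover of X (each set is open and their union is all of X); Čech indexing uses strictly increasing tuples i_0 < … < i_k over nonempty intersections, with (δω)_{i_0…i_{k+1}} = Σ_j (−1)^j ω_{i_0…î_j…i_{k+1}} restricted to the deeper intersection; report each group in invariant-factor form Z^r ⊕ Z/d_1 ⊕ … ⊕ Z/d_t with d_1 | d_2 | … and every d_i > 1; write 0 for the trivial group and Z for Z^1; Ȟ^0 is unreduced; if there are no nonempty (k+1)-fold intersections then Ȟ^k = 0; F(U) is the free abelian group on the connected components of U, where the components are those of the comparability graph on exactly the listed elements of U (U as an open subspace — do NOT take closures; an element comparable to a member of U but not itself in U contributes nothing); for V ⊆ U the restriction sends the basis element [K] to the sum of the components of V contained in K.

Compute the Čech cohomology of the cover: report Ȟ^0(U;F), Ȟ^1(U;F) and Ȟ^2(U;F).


Ȟ^0 = Z^4, Ȟ^1 = 0, Ȟ^2 = 0

nonempty intersections:
  U12={r,s,t,v,w,x,y,z,a} U13={q,r,s,t,v,x,y,z,a} U14={q,s,v,w,x,y,z,a} U15={r,s,t,v,w,x,y,z,a} U23={r,s,t,v,x,y,z,a} U24={s,v,w,x,y,z,a} U25={r,s,t,u,v,w,x,y,z,a} U34={q,s,v,x,y,z,a} U35={r,s,t,v,x,y,z,a} U45={s,v,w,x,y,z,a}
  U123={r,s,t,v,x,y,z,a} U124={s,v,w,x,y,z,a} U125={r,s,t,v,w,x,y,z,a} U134={q,s,v,x,y,z,a} U135={r,s,t,v,x,y,z,a} U145={s,v,w,x,y,z,a} U234={s,v,x,y,z,a} U235={r,s,t,v,x,y,z,a} U245={s,v,w,x,y,z,a} U345={s,v,x,y,z,a}
  U1234={s,v,x,y,z,a} U1235={r,s,t,v,x,y,z,a} U1245={s,v,w,x,y,z,a} U1345={s,v,x,y,z,a} U2345={s,v,x,y,z,a}
  U12345={s,v,x,y,z,a}
components per intersection:
  U1: {q} {r,s,t,v,x,z,a} {w} {y}
  U2: {r,s,t,v,x,z,a} {u,y} {w}
  U3: {q} {r,s,t,v,x,z,a} {y}
  U4: {q} {s} {v,x,z,a} {w} {y}
  U5: {p,r,s,t,v,x,z,a} {u,y} {w}
  U12: {r,s,t,v,x,z,a} {w} {y}
  U13: {q} {r,s,t,v,x,z,a} {y}
  U14: {q} {s} {v,x,z,a} {w} {y}
  U15: {r,s,t,v,x,z,a} {w} {y}
  U23: {r,s,t,v,x,z,a} {y}
  U24: {s} {v,x,z,a} {w} {y}
  U25: {r,s,t,v,x,z,a} {u,y} {w}
  U34: {q} {s} {v,x,z,a} {y}
  U35: {r,s,t,v,x,z,a} {y}
  U45: {s} {v,x,z,a} {w} {y}
  U123: {r,s,t,v,x,z,a} {y}
  U124: {s} {v,x,z,a} {w} {y}
  U125: {r,s,t,v,x,z,a} {w} {y}
  U134: {q} {s} {v,x,z,a} {y}
  U135: {r,s,t,v,x,z,a} {y}
  U145: {s} {v,x,z,a} {w} {y}
  U234: {s} {v,x,z,a} {y}
  U235: {r,s,t,v,x,z,a} {y}
  U245: {s} {v,x,z,a} {w} {y}
  U345: {s} {v,x,z,a} {y}
  U1234: {s} {v,x,z,a} {y}
  U1235: {r,s,t,v,x,z,a} {y}
  U1245: {s} {v,x,z,a} {w} {y}
  U1345: {s} {v,x,z,a} {y}
  U2345: {s} {v,x,z,a} {y}
  U12345: {s} {v,x,z,a} {y}
C dims 18,33,31,15; δ0: rk 14, SNF 1^14; δ1: rk 19, SNF 1^19; δ2: rk 12, SNF 1^12
Ȟ^0: (18−14)−0=4 ⇒ Z^4
Ȟ^1: (33−19)−14=0 ⇒ 0
Ȟ^2: (31−12)−19=0 ⇒ 0


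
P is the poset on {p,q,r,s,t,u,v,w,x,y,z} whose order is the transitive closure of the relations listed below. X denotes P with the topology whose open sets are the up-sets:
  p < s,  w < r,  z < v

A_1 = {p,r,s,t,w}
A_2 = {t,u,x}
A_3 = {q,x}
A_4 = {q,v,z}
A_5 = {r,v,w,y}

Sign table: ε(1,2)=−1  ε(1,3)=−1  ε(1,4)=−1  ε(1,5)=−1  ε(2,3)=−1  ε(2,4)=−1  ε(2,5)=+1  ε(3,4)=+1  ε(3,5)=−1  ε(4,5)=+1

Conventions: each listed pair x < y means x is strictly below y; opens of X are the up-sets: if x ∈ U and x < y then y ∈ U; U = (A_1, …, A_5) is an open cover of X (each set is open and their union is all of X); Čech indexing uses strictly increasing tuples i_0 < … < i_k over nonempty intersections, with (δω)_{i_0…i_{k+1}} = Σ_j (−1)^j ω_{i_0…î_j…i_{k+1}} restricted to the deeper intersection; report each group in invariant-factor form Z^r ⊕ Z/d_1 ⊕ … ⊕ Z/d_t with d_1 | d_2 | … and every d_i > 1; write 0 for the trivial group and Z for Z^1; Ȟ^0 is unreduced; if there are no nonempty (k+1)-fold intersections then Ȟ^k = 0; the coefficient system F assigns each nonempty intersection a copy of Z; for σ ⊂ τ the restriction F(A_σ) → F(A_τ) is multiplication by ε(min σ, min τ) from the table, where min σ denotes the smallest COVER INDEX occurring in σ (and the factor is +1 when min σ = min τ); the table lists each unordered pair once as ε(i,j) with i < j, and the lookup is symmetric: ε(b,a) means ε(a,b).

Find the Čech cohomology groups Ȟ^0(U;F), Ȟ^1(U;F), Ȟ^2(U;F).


Ȟ^0 ≅ 0, Ȟ^1 ≅ Z/2, Ȟ^2 ≅ 0

cover nerve:
  A12={t} A15={r,w} A23={x} A34={q} A45={v}
C dims 5,5; δ0: rk 5, SNF 1^4·2
Ȟ^0: (5−5)−0=0 ⇒ 0
Ȟ^1: (5−0)−5=0 plus torsion [2] ⇒ Z/2
Ȟ^2: (0−0)−0=0 ⇒ 0


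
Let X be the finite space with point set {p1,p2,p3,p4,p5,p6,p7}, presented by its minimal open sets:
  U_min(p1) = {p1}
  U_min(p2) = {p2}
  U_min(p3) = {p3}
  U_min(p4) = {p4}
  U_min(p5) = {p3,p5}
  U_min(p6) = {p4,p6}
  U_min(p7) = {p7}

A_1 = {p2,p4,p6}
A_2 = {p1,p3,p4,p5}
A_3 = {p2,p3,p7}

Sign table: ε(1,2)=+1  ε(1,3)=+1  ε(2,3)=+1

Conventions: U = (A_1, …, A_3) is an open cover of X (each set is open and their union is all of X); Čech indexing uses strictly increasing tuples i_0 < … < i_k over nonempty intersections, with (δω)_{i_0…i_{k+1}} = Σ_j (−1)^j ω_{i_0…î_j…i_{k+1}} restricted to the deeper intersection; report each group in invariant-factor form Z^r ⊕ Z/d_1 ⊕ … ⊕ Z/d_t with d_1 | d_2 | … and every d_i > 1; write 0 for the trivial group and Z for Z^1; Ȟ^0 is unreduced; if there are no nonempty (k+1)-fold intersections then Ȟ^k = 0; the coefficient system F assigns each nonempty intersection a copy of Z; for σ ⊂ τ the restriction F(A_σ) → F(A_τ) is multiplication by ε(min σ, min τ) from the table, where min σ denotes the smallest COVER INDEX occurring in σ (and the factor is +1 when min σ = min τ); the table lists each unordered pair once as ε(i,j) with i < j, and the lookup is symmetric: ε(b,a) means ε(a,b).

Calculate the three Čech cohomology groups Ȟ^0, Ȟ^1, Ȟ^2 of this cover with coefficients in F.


Ȟ^0 = Z, Ȟ^1 = Z, Ȟ^2 = 0

nerve simplices:
  A12={p4} A13={p2} A23={p3}
C dims 3,3; δ0: rk 2, SNF 1^2
degree 0: 3−2−0 = 1 → Ȟ^0 ≅ Z
degree 1: 3−0−2 = 1 → Ȟ^1 ≅ Z
degree 2: 0−0−0 = 0 → Ȟ^2 ≅ 0


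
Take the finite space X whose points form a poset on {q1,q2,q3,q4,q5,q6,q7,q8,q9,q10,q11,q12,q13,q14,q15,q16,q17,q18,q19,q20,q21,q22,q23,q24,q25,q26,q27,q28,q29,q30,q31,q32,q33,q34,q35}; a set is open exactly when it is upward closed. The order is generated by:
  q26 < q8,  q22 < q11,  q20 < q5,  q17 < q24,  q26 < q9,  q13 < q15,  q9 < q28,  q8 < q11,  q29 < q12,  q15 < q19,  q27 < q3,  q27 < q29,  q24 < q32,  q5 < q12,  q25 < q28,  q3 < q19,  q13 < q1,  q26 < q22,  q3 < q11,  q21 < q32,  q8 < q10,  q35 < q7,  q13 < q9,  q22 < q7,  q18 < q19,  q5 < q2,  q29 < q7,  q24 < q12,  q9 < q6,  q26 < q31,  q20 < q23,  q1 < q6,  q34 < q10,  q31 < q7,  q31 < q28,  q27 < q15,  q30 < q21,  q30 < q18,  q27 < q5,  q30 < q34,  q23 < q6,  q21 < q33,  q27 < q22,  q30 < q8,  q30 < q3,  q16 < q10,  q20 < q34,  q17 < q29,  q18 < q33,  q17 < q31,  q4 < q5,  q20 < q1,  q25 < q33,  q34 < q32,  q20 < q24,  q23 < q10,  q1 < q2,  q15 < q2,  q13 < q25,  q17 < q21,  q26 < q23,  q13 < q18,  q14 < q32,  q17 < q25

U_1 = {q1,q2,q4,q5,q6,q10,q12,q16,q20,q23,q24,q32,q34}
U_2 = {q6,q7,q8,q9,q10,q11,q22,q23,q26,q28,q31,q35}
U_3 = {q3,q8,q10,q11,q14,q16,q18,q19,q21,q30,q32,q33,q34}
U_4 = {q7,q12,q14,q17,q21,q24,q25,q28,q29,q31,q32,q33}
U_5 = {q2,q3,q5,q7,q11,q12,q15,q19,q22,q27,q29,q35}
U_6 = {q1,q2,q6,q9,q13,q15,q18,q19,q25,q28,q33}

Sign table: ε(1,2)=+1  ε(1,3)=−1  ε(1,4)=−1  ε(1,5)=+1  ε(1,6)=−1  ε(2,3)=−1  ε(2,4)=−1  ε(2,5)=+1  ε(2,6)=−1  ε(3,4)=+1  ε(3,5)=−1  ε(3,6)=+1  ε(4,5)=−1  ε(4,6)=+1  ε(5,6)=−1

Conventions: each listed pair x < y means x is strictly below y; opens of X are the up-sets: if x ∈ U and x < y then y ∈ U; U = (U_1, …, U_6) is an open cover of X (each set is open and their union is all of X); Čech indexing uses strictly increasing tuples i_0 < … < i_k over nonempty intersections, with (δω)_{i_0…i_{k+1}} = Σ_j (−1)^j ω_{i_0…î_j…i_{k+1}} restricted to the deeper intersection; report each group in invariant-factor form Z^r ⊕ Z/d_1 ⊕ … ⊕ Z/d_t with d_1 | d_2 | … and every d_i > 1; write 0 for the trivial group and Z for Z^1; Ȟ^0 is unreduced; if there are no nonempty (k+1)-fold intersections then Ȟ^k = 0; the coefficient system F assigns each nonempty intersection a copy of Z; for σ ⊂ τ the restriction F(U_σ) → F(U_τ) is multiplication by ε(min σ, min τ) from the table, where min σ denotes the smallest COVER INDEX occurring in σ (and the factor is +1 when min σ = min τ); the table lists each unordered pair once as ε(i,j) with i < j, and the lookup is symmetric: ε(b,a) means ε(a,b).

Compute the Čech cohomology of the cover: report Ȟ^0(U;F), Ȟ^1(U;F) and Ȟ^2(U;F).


nerve of the cover:
  U12={q6,q10,q23} U13={q10,q16,q32,q34} U14={q12,q24,q32} U15={q2,q5,q12} U16={q1,q2,q6} U23={q8,q10,q11} U24={q7,q28,q31} U25={q7,q11,q22,q35} U26={q6,q9,q28} U34={q14,q21,q32,q33} U35={q3,q11,q19} U36={q18,q19,q33} U45={q7,q12,q29} U46={q25,q28,q33} U56={q2,q15,q19}
  U123={q10} U126={q6} U134={q32} U145={q12} U156={q2} U235={q11} U245={q7} U246={q28} U346={q33} U356={q19}
C dims 6,15,10; δ0: rk 5, SNF 1^5; δ1: rk 10, SNF 1^9·2
Ȟ^0 = (6 − 5) − 0 = 1, so Ȟ^0 ≅ Z
Ȟ^1 = (15 − 10) − 5 = 0, so Ȟ^1 ≅ 0
Ȟ^2 = (10 − 0) − 10 = 0 plus torsion [2], so Ȟ^2 ≅ Z/2

Ȟ^0 ≅ Z,  Ȟ^1 ≅ 0,  Ȟ^2 ≅ Z/2


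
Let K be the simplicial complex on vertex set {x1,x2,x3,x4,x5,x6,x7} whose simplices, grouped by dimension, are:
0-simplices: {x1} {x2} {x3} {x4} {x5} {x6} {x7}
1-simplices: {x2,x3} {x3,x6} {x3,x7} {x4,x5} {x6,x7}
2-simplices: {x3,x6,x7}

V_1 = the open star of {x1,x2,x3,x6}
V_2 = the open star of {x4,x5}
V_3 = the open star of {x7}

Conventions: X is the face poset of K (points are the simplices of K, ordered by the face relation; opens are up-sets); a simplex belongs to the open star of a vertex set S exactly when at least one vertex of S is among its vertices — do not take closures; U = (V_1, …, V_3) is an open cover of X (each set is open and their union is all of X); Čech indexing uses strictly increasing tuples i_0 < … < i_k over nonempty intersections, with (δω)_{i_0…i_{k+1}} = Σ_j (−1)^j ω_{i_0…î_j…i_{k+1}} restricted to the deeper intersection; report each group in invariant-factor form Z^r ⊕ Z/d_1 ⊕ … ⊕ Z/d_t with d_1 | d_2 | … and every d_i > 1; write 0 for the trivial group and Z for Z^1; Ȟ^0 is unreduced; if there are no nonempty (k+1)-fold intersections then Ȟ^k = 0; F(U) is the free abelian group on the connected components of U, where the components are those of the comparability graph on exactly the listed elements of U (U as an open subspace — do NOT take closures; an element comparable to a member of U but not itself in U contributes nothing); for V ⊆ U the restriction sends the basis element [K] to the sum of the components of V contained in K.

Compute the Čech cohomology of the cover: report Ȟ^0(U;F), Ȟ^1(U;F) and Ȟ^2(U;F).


nerve of the cover:
  V1={{x1},{x2},{x3},{x6},{x2,x3},{x3,x6},{x3,x7},{x6,x7},{x3,x6,x7}} V2={{x4},{x5},{x4,x5}} V3={{x7},{x3,x7},{x6,x7},{x3,x6,x7}}
  V13={{x3,x7},{x6,x7},{x3,x6,x7}}
components per intersection:
  V1: {{x1}} {{x2},{x3},{x6},{x2,x3},{x3,x6},{x3,x7},{x6,x7},{x3,x6,x7}}
  V2: {{x4},{x5},{x4,x5}}
  V3: {{x7},{x3,x7},{x6,x7},{x3,x6,x7}}
  V13: {{x3,x7},{x6,x7},{x3,x6,x7}}
C dims 4,1; δ0: rk 1, SNF 1^1
Ȟ^0 = (4 − 1) − 0 = 3, so Ȟ^0 ≅ Z^3
Ȟ^1 = (1 − 0) − 1 = 0, so Ȟ^1 ≅ 0
Ȟ^2 = (0 − 0) − 0 = 0, so Ȟ^2 ≅ 0

Ȟ^0(U;F) ≅ Z^3; Ȟ^1(U;F) ≅ 0; Ȟ^2(U;F) ≅ 0


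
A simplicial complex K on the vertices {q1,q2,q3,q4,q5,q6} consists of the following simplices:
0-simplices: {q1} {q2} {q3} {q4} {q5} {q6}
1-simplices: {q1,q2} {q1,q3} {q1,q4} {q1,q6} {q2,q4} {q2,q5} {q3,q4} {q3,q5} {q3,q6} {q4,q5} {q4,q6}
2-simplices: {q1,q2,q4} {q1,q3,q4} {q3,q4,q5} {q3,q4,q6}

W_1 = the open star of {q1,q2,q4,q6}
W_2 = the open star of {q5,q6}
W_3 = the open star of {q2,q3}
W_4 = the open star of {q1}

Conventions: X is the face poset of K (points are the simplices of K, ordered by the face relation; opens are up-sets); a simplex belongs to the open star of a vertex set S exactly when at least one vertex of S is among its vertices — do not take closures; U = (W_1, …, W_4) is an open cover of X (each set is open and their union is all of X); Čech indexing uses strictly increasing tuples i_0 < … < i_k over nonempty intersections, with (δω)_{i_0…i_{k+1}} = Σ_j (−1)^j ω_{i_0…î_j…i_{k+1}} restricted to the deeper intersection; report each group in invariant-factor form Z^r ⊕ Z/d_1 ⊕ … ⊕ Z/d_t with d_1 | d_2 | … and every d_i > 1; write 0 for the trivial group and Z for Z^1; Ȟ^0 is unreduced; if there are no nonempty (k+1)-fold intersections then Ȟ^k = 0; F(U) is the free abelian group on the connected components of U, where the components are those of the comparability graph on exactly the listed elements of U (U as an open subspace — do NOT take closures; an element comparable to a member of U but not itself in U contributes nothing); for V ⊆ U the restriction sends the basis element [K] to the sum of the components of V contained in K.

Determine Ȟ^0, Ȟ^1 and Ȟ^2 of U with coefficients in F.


Ȟ^0(U;F) ≅ Z, Ȟ^1(U;F) ≅ Z, Ȟ^2(U;F) ≅ 0

intersection data:
  W1={{q1},{q2},{q4},{q6},{q1,q2},{q1,q3},{q1,q4},{q1,q6},{q2,q4},{q2,q5},{q3,q4},{q3,q6},{q4,q5},{q4,q6},{q1,q2,q4},{q1,q3,q4},{q3,q4,q5},{q3,q4,q6}} W2={{q5},{q6},{q1,q6},{q2,q5},{q3,q5},{q3,q6},{q4,q5},{q4,q6},{q3,q4,q5},{q3,q4,q6}} W3={{q2},{q3},{q1,q2},{q1,q3},{q2,q4},{q2,q5},{q3,q4},{q3,q5},{q3,q6},{q1,q2,q4},{q1,q3,q4},{q3,q4,q5},{q3,q4,q6}} W4={{q1},{q1,q2},{q1,q3},{q1,q4},{q1,q6},{q1,q2,q4},{q1,q3,q4}}
  W12={{q6},{q1,q6},{q2,q5},{q3,q6},{q4,q5},{q4,q6},{q3,q4,q5},{q3,q4,q6}} W13={{q2},{q1,q2},{q1,q3},{q2,q4},{q2,q5},{q3,q4},{q3,q6},{q1,q2,q4},{q1,q3,q4},{q3,q4,q5},{q3,q4,q6}} W14={{q1},{q1,q2},{q1,q3},{q1,q4},{q1,q6},{q1,q2,q4},{q1,q3,q4}} W23={{q2,q5},{q3,q5},{q3,q6},{q3,q4,q5},{q3,q4,q6}} W24={{q1,q6}} W34={{q1,q2},{q1,q3},{q1,q2,q4},{q1,q3,q4}}
  W123={{q2,q5},{q3,q6},{q3,q4,q5},{q3,q4,q6}} W124={{q1,q6}} W134={{q1,q2},{q1,q3},{q1,q2,q4},{q1,q3,q4}}
components per intersection:
  W1: {{q1},{q2},{q4},{q6},{q1,q2},{q1,q3},{q1,q4},{q1,q6},{q2,q4},{q2,q5},{q3,q4},{q3,q6},{q4,q5},{q4,q6},{q1,q2,q4},{q1,q3,q4},{q3,q4,q5},{q3,q4,q6}}
  W2: {{q5},{q2,q5},{q3,q5},{q4,q5},{q3,q4,q5}} {{q6},{q1,q6},{q3,q6},{q4,q6},{q3,q4,q6}}
  W3: {{q2},{q1,q2},{q2,q4},{q2,q5},{q1,q2,q4}} {{q3},{q1,q3},{q3,q4},{q3,q5},{q3,q6},{q1,q3,q4},{q3,q4,q5},{q3,q4,q6}}
  W4: {{q1},{q1,q2},{q1,q3},{q1,q4},{q1,q6},{q1,q2,q4},{q1,q3,q4}}
  W12: {{q6},{q1,q6},{q3,q6},{q4,q6},{q3,q4,q6}} {{q2,q5}} {{q4,q5},{q3,q4,q5}}
  W13: {{q2},{q1,q2},{q2,q4},{q2,q5},{q1,q2,q4}} {{q1,q3},{q3,q4},{q3,q6},{q1,q3,q4},{q3,q4,q5},{q3,q4,q6}}
  W14: {{q1},{q1,q2},{q1,q3},{q1,q4},{q1,q6},{q1,q2,q4},{q1,q3,q4}}
  W23: {{q2,q5}} {{q3,q5},{q3,q4,q5}} {{q3,q6},{q3,q4,q6}}
  W24: {{q1,q6}}
  W34: {{q1,q2},{q1,q2,q4}} {{q1,q3},{q1,q3,q4}}
  W123: {{q2,q5}} {{q3,q6},{q3,q4,q6}} {{q3,q4,q5}}
  W124: {{q1,q6}}
  W134: {{q1,q2},{q1,q2,q4}} {{q1,q3},{q1,q3,q4}}
C dims 6,12,6; δ0: rk 5, SNF 1^5; δ1: rk 6, SNF 1^6
Ȟ^0 = (6 − 5) − 0 = 1, so Ȟ^0 ≅ Z
Ȟ^1 = (12 − 6) − 5 = 1, so Ȟ^1 ≅ Z
Ȟ^2 = (6 − 0) − 6 = 0, so Ȟ^2 ≅ 0


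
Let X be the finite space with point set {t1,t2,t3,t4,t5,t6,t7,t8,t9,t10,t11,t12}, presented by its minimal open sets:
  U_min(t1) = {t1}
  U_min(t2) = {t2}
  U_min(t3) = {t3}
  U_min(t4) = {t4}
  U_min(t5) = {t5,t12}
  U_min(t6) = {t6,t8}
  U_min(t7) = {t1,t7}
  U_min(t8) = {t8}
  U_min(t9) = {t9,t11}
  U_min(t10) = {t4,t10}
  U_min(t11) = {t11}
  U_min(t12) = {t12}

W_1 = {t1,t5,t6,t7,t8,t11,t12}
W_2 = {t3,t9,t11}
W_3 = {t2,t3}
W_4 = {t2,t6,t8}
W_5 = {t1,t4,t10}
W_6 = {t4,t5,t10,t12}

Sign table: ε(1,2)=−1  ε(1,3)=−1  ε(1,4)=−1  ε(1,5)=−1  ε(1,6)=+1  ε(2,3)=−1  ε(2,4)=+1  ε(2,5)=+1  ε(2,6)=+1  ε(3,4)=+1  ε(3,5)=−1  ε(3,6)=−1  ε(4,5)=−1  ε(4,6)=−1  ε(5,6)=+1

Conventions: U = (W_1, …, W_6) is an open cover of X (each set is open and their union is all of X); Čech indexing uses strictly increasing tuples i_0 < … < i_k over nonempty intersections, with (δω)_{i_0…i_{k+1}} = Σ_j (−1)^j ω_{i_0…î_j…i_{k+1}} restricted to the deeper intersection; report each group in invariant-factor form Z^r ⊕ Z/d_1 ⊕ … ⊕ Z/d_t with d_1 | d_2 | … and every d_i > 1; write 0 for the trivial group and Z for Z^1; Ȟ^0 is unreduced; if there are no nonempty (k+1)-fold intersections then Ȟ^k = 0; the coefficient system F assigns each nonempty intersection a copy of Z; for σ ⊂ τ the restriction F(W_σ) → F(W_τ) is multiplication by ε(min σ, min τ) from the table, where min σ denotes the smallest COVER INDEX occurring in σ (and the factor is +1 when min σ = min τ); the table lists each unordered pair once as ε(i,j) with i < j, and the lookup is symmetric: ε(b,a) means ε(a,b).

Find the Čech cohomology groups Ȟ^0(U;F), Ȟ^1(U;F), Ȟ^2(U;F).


Ȟ^0 = 0,  Ȟ^1 = Z ⊕ Z/2,  Ȟ^2 = 0

nonempty overlaps:
  W12={t11} W14={t6,t8} W15={t1} W16={t5,t12} W23={t3} W34={t2} W56={t4,t10}
C dims 6,7; δ0: rk 6, SNF 1^5·2
degree 0: 6−6−0 = 0 → Ȟ^0 ≅ 0
degree 1: 7−0−6 = 1 plus torsion [2] → Ȟ^1 ≅ Z ⊕ Z/2
degree 2: 0−0−0 = 0 → Ȟ^2 ≅ 0


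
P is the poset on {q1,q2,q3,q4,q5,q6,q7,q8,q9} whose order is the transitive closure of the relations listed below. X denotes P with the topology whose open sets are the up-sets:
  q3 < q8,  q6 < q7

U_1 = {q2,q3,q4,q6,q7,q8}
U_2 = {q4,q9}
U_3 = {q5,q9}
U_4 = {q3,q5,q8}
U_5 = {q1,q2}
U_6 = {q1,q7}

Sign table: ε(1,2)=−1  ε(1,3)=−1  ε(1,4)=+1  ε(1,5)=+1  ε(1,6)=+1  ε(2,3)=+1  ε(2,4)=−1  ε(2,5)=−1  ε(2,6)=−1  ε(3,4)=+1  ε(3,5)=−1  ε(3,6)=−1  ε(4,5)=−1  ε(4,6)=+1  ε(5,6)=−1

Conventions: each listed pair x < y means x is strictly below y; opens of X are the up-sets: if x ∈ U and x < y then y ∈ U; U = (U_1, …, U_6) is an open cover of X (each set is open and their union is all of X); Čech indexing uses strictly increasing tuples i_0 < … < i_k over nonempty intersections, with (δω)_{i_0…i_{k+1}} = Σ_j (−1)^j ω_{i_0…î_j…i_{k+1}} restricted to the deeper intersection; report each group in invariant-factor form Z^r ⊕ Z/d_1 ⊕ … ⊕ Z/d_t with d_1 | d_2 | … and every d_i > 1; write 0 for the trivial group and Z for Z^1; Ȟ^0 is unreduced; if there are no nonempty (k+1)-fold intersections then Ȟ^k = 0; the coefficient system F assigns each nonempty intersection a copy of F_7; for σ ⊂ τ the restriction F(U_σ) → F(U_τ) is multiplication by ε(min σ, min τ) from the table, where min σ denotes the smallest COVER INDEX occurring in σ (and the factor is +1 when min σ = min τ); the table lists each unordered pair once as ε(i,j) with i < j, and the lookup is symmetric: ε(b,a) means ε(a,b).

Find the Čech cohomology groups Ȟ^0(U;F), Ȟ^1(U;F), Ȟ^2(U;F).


Ȟ^0 ≅ 0,  Ȟ^1 ≅ Z/7,  Ȟ^2 ≅ 0

cover nerve:
  U12={q4} U14={q3,q8} U15={q2} U16={q7} U23={q9} U34={q5} U56={q1}
C dims 6,7; δ0: rk_F7 6
Ȟ^0: (6−6)−0=0 ⇒ 0
Ȟ^1: (7−0)−6=1 ⇒ Z/7
Ȟ^2: (0−0)−0=0 ⇒ 0


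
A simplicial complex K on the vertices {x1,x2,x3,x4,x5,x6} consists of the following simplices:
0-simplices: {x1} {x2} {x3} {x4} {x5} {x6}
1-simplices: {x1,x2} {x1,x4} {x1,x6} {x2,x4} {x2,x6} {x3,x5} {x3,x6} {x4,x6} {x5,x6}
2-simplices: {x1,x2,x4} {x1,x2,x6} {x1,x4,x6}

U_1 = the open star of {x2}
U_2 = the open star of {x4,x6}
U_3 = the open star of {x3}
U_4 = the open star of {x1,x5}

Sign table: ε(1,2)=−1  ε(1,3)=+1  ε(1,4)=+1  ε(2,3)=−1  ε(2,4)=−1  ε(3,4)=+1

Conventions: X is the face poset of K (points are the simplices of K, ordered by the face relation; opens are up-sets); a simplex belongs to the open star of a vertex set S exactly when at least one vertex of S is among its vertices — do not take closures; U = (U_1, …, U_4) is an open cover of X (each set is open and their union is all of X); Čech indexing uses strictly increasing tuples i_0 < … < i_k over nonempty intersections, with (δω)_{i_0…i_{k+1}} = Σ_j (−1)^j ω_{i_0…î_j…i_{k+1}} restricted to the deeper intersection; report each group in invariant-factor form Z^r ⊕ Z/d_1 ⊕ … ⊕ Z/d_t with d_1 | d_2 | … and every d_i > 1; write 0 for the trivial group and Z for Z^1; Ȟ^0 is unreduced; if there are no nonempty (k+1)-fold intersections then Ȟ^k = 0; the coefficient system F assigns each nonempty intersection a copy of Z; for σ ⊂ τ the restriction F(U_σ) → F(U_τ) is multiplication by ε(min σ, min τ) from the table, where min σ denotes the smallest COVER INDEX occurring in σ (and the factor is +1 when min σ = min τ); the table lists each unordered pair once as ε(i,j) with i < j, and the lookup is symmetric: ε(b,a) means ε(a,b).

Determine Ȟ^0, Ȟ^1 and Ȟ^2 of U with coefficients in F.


nonempty overlaps:
  U1={{x2},{x1,x2},{x2,x4},{x2,x6},{x1,x2,x4},{x1,x2,x6}} U2={{x4},{x6},{x1,x4},{x1,x6},{x2,x4},{x2,x6},{x3,x6},{x4,x6},{x5,x6},{x1,x2,x4},{x1,x2,x6},{x1,x4,x6}} U3={{x3},{x3,x5},{x3,x6}} U4={{x1},{x5},{x1,x2},{x1,x4},{x1,x6},{x3,x5},{x5,x6},{x1,x2,x4},{x1,x2,x6},{x1,x4,x6}}
  U12={{x2,x4},{x2,x6},{x1,x2,x4},{x1,x2,x6}} U14={{x1,x2},{x1,x2,x4},{x1,x2,x6}} U23={{x3,x6}} U24={{x1,x4},{x1,x6},{x5,x6},{x1,x2,x4},{x1,x2,x6},{x1,x4,x6}} U34={{x3,x5}}
  U124={{x1,x2,x4},{x1,x2,x6}}
C dims 4,5,1; δ0: rk 3, SNF 1^3; δ1: rk 1, SNF 1^1
degree 0: 4−3−0 = 1 → Ȟ^0 ≅ Z
degree 1: 5−1−3 = 1 → Ȟ^1 ≅ Z
degree 2: 1−0−1 = 0 → Ȟ^2 ≅ 0

Ȟ^0(U;F) ≅ Z,  Ȟ^1(U;F) ≅ Z,  Ȟ^2(U;F) ≅ 0


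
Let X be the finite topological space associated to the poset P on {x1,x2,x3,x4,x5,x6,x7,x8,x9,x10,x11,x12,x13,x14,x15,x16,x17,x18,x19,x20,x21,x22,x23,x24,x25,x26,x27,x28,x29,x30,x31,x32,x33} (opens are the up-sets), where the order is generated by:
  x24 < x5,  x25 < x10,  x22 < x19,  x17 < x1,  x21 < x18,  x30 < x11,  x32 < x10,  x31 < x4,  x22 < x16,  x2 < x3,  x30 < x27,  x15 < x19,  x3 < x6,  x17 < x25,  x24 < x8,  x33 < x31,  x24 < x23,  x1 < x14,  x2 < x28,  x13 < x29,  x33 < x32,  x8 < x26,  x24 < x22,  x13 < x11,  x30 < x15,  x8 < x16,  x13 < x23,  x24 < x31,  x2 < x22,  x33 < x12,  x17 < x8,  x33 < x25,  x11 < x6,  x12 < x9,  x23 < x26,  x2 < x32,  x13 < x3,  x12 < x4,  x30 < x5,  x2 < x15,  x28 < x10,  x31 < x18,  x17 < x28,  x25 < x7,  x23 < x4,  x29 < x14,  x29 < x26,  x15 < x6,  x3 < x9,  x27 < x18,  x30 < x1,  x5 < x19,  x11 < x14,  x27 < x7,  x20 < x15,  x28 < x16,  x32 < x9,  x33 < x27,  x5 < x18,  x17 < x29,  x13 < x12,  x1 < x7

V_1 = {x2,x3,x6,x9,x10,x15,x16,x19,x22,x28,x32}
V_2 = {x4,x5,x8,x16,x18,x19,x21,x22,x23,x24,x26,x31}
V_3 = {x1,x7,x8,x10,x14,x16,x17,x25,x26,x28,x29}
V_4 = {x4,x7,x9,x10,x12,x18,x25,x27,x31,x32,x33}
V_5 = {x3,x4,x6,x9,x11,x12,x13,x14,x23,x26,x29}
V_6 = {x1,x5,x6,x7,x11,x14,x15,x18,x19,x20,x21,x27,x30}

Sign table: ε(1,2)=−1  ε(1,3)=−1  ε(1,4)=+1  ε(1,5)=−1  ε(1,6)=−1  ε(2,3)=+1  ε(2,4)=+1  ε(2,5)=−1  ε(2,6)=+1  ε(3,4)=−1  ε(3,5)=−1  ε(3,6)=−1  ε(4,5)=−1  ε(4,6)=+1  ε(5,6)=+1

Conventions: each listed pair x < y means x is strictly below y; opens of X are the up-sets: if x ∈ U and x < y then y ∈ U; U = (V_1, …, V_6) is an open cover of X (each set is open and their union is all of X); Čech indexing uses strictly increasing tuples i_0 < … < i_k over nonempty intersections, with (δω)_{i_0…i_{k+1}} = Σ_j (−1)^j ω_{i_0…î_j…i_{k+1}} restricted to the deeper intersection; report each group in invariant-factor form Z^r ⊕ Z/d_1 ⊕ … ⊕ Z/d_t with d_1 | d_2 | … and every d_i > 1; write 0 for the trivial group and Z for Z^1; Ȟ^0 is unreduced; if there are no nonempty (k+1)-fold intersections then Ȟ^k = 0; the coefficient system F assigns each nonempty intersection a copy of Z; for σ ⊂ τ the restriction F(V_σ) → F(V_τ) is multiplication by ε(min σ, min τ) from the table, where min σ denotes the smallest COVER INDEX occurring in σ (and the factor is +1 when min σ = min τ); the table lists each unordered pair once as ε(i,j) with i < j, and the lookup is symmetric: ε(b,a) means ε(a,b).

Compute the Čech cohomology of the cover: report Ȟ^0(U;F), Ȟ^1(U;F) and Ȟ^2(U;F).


Ȟ^0 = 0,  Ȟ^1 = Z/2,  Ȟ^2 = Z

cover nerve:
  V12={x16,x19,x22} V13={x10,x16,x28} V14={x9,x10,x32} V15={x3,x6,x9} V16={x6,x15,x19} V23={x8,x16,x26} V24={x4,x18,x31} V25={x4,x23,x26} V26={x5,x18,x19,x21} V34={x7,x10,x25} V35={x14,x26,x29} V36={x1,x7,x14} V45={x4,x9,x12} V46={x7,x18,x27} V56={x6,x11,x14}
  V123={x16} V126={x19} V134={x10} V145={x9} V156={x6} V235={x26} V245={x4} V246={x18} V346={x7} V356={x14}
C dims 6,15,10; δ0: rk 6, SNF 1^5·2; δ1: rk 9, SNF 1^9
Ȟ^0: (6−6)−0=0 ⇒ 0
Ȟ^1: (15−9)−6=0 plus torsion [2] ⇒ Z/2
Ȟ^2: (10−0)−9=1 ⇒ Z


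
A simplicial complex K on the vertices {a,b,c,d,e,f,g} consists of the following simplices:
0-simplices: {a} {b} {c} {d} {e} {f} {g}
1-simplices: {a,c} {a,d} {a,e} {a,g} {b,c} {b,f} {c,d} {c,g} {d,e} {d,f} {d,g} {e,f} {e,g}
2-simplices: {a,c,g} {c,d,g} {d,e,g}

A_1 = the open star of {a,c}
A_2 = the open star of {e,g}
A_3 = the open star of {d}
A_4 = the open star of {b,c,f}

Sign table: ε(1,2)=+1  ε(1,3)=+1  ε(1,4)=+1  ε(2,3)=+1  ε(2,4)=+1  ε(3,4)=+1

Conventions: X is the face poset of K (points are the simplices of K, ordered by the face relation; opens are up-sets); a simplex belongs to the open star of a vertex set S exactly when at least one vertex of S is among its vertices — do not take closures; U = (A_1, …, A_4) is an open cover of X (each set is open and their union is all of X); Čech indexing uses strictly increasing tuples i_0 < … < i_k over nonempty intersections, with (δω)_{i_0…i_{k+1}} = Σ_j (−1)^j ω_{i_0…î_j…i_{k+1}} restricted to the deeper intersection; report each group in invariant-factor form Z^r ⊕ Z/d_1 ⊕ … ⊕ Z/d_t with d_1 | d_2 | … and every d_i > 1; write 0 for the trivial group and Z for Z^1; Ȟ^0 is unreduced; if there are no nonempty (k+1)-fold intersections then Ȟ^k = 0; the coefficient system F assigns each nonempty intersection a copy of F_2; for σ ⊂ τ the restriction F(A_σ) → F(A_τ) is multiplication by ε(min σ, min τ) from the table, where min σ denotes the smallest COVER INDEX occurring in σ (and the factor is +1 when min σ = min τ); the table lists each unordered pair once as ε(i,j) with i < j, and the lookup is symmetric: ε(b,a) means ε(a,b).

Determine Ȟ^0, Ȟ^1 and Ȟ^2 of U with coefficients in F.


Ȟ^0 = Z/2; Ȟ^1 = 0; Ȟ^2 = 0

nonempty overlaps:
  A1={{a},{c},{a,c},{a,d},{a,e},{a,g},{b,c},{c,d},{c,g},{a,c,g},{c,d,g}} A2={{e},{g},{a,e},{a,g},{c,g},{d,e},{d,g},{e,f},{e,g},{a,c,g},{c,d,g},{d,e,g}} A3={{d},{a,d},{c,d},{d,e},{d,f},{d,g},{c,d,g},{d,e,g}} A4={{b},{c},{f},{a,c},{b,c},{b,f},{c,d},{c,g},{d,f},{e,f},{a,c,g},{c,d,g}}
  A12={{a,e},{a,g},{c,g},{a,c,g},{c,d,g}} A13={{a,d},{c,d},{c,d,g}} A14={{c},{a,c},{b,c},{c,d},{c,g},{a,c,g},{c,d,g}} A23={{d,e},{d,g},{c,d,g},{d,e,g}} A24={{c,g},{e,f},{a,c,g},{c,d,g}} A34={{c,d},{d,f},{c,d,g}}
  A123={{c,d,g}} A124={{c,g},{a,c,g},{c,d,g}} A134={{c,d},{c,d,g}} A234={{c,d,g}}
  A1234={{c,d,g}}
C dims 4,6,4,1; δ0: rk_F2 3; δ1: rk_F2 3; δ2: rk_F2 1
degree 0: 4−3−0 = 1 → Ȟ^0 ≅ Z/2
degree 1: 6−3−3 = 0 → Ȟ^1 ≅ 0
degree 2: 4−1−3 = 0 → Ȟ^2 ≅ 0
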